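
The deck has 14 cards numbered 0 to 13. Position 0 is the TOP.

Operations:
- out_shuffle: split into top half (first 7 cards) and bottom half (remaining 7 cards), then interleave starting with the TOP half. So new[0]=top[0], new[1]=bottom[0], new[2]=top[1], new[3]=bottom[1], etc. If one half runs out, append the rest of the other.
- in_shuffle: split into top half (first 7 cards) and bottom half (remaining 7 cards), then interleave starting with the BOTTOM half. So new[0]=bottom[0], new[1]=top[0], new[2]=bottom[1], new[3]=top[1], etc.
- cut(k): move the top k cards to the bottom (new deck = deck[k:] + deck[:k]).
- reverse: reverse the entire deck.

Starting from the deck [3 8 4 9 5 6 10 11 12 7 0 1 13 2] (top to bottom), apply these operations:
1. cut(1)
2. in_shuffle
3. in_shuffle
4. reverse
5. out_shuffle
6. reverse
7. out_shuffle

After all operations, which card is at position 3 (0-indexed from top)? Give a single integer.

After op 1 (cut(1)): [8 4 9 5 6 10 11 12 7 0 1 13 2 3]
After op 2 (in_shuffle): [12 8 7 4 0 9 1 5 13 6 2 10 3 11]
After op 3 (in_shuffle): [5 12 13 8 6 7 2 4 10 0 3 9 11 1]
After op 4 (reverse): [1 11 9 3 0 10 4 2 7 6 8 13 12 5]
After op 5 (out_shuffle): [1 2 11 7 9 6 3 8 0 13 10 12 4 5]
After op 6 (reverse): [5 4 12 10 13 0 8 3 6 9 7 11 2 1]
After op 7 (out_shuffle): [5 3 4 6 12 9 10 7 13 11 0 2 8 1]
Position 3: card 6.

Answer: 6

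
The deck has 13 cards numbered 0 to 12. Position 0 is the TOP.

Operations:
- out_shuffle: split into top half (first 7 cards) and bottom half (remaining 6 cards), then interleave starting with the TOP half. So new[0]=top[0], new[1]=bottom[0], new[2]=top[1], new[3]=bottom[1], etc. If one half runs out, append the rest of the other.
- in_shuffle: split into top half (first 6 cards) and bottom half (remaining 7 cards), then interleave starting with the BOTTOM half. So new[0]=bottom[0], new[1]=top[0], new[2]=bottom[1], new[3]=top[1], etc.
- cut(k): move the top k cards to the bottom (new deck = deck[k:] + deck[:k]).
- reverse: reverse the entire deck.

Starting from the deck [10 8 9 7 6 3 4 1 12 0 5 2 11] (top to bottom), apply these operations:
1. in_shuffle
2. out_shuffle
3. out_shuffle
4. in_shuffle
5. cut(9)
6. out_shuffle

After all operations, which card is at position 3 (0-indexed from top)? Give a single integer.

Answer: 1

Derivation:
After op 1 (in_shuffle): [4 10 1 8 12 9 0 7 5 6 2 3 11]
After op 2 (out_shuffle): [4 7 10 5 1 6 8 2 12 3 9 11 0]
After op 3 (out_shuffle): [4 2 7 12 10 3 5 9 1 11 6 0 8]
After op 4 (in_shuffle): [5 4 9 2 1 7 11 12 6 10 0 3 8]
After op 5 (cut(9)): [10 0 3 8 5 4 9 2 1 7 11 12 6]
After op 6 (out_shuffle): [10 2 0 1 3 7 8 11 5 12 4 6 9]
Position 3: card 1.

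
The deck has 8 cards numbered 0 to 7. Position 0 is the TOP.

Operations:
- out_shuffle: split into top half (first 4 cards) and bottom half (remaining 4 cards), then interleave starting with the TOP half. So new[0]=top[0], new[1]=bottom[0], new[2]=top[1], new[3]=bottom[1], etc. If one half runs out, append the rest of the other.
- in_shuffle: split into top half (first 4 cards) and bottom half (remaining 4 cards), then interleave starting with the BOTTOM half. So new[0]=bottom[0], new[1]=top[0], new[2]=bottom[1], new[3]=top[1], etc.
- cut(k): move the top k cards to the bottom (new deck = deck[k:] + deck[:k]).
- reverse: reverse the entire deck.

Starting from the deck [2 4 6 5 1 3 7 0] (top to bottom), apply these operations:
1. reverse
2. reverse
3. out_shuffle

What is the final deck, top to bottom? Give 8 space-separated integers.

After op 1 (reverse): [0 7 3 1 5 6 4 2]
After op 2 (reverse): [2 4 6 5 1 3 7 0]
After op 3 (out_shuffle): [2 1 4 3 6 7 5 0]

Answer: 2 1 4 3 6 7 5 0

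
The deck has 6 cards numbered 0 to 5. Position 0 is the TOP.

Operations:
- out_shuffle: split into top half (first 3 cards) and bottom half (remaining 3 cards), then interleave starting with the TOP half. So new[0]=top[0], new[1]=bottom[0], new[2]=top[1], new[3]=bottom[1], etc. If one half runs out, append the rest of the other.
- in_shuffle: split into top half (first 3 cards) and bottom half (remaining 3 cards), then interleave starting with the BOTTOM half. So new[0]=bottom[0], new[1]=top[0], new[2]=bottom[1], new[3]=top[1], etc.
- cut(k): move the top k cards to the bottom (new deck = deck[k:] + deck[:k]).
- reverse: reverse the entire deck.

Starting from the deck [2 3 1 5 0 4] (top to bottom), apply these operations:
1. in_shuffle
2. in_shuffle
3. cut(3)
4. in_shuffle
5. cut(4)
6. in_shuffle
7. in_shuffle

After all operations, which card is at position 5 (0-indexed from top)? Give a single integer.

Answer: 5

Derivation:
After op 1 (in_shuffle): [5 2 0 3 4 1]
After op 2 (in_shuffle): [3 5 4 2 1 0]
After op 3 (cut(3)): [2 1 0 3 5 4]
After op 4 (in_shuffle): [3 2 5 1 4 0]
After op 5 (cut(4)): [4 0 3 2 5 1]
After op 6 (in_shuffle): [2 4 5 0 1 3]
After op 7 (in_shuffle): [0 2 1 4 3 5]
Position 5: card 5.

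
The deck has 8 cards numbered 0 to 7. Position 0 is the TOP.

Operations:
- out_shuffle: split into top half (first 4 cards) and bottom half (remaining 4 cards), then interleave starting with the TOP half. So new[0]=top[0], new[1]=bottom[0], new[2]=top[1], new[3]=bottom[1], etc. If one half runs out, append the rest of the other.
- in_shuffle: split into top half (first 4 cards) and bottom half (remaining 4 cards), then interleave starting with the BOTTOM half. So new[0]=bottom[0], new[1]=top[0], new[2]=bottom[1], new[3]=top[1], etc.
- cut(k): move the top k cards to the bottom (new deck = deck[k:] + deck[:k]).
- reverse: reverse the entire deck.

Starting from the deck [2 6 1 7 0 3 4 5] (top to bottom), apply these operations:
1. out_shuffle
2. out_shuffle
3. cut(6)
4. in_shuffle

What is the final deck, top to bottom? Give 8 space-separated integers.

After op 1 (out_shuffle): [2 0 6 3 1 4 7 5]
After op 2 (out_shuffle): [2 1 0 4 6 7 3 5]
After op 3 (cut(6)): [3 5 2 1 0 4 6 7]
After op 4 (in_shuffle): [0 3 4 5 6 2 7 1]

Answer: 0 3 4 5 6 2 7 1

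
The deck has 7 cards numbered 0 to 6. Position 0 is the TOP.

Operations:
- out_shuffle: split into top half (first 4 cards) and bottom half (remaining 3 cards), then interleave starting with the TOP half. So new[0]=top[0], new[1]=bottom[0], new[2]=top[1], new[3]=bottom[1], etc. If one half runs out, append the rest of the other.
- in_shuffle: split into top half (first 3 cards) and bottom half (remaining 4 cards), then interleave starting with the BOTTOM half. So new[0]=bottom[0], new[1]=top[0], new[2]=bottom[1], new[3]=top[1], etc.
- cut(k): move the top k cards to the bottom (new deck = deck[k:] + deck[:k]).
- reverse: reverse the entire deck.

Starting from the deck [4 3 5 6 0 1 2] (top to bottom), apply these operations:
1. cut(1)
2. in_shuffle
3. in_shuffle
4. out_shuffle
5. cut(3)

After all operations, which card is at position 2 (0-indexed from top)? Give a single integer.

After op 1 (cut(1)): [3 5 6 0 1 2 4]
After op 2 (in_shuffle): [0 3 1 5 2 6 4]
After op 3 (in_shuffle): [5 0 2 3 6 1 4]
After op 4 (out_shuffle): [5 6 0 1 2 4 3]
After op 5 (cut(3)): [1 2 4 3 5 6 0]
Position 2: card 4.

Answer: 4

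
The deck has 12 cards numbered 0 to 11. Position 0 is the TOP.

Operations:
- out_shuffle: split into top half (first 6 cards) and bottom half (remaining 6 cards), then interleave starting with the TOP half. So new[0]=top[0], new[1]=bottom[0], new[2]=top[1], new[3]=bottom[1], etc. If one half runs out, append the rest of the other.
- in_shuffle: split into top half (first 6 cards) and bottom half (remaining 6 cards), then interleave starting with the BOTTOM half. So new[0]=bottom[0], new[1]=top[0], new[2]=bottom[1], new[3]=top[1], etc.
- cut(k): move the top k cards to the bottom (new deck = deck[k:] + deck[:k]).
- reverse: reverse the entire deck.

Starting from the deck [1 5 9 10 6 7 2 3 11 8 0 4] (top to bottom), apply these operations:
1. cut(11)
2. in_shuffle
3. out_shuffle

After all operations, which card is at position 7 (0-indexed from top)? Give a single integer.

Answer: 10

Derivation:
After op 1 (cut(11)): [4 1 5 9 10 6 7 2 3 11 8 0]
After op 2 (in_shuffle): [7 4 2 1 3 5 11 9 8 10 0 6]
After op 3 (out_shuffle): [7 11 4 9 2 8 1 10 3 0 5 6]
Position 7: card 10.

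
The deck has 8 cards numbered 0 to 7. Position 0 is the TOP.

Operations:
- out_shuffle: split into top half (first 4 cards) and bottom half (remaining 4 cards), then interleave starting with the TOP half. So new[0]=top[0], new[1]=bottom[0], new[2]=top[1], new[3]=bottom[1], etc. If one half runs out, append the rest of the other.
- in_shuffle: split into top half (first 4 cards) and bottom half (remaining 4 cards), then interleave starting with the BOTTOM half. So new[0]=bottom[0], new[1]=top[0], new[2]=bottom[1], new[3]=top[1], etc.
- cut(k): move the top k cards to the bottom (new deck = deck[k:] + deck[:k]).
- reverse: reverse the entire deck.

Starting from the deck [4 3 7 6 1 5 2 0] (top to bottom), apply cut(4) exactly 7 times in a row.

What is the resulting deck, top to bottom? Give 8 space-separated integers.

After op 1 (cut(4)): [1 5 2 0 4 3 7 6]
After op 2 (cut(4)): [4 3 7 6 1 5 2 0]
After op 3 (cut(4)): [1 5 2 0 4 3 7 6]
After op 4 (cut(4)): [4 3 7 6 1 5 2 0]
After op 5 (cut(4)): [1 5 2 0 4 3 7 6]
After op 6 (cut(4)): [4 3 7 6 1 5 2 0]
After op 7 (cut(4)): [1 5 2 0 4 3 7 6]

Answer: 1 5 2 0 4 3 7 6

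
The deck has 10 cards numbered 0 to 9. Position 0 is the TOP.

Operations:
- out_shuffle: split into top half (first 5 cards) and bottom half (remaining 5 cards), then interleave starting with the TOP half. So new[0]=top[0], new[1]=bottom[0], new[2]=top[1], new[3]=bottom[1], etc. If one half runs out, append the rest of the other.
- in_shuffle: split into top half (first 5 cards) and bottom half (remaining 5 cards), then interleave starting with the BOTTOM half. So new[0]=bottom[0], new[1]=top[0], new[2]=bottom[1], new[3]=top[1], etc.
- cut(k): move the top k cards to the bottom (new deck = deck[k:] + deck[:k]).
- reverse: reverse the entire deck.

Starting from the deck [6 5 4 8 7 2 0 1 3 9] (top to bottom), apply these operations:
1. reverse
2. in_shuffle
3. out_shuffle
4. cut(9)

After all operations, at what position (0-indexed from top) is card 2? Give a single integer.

Answer: 0

Derivation:
After op 1 (reverse): [9 3 1 0 2 7 8 4 5 6]
After op 2 (in_shuffle): [7 9 8 3 4 1 5 0 6 2]
After op 3 (out_shuffle): [7 1 9 5 8 0 3 6 4 2]
After op 4 (cut(9)): [2 7 1 9 5 8 0 3 6 4]
Card 2 is at position 0.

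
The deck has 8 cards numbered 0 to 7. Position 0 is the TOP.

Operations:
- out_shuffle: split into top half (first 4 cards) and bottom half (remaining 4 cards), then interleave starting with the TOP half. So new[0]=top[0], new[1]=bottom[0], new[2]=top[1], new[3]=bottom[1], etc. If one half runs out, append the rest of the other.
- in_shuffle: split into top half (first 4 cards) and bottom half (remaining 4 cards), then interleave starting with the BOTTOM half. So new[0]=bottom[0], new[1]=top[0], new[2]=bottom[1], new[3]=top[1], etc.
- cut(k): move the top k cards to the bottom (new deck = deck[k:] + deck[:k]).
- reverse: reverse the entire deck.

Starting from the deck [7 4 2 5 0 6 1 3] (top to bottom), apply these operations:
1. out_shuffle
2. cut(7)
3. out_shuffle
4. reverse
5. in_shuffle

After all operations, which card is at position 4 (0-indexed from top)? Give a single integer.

After op 1 (out_shuffle): [7 0 4 6 2 1 5 3]
After op 2 (cut(7)): [3 7 0 4 6 2 1 5]
After op 3 (out_shuffle): [3 6 7 2 0 1 4 5]
After op 4 (reverse): [5 4 1 0 2 7 6 3]
After op 5 (in_shuffle): [2 5 7 4 6 1 3 0]
Position 4: card 6.

Answer: 6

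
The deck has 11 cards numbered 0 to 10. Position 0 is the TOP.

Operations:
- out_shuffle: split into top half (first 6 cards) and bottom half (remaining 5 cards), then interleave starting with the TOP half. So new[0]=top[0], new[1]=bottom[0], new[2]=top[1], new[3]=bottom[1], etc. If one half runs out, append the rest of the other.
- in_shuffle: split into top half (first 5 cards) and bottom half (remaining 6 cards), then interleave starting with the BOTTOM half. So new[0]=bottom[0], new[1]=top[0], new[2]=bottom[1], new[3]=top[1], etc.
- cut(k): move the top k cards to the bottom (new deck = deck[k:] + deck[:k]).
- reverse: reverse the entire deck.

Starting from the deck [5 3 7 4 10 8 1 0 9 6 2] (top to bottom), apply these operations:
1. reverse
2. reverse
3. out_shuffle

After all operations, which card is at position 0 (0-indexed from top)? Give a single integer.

After op 1 (reverse): [2 6 9 0 1 8 10 4 7 3 5]
After op 2 (reverse): [5 3 7 4 10 8 1 0 9 6 2]
After op 3 (out_shuffle): [5 1 3 0 7 9 4 6 10 2 8]
Position 0: card 5.

Answer: 5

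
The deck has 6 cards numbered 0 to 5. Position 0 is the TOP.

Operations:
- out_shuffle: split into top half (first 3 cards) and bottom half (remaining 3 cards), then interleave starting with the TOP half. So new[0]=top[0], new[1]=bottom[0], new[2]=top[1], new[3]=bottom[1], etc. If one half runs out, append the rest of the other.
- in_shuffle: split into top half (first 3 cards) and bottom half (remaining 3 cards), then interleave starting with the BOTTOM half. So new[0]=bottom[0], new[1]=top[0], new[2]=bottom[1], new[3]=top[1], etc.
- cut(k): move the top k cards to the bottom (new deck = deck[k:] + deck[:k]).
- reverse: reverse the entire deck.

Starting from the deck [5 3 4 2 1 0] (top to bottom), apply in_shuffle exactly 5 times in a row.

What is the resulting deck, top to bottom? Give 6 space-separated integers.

After op 1 (in_shuffle): [2 5 1 3 0 4]
After op 2 (in_shuffle): [3 2 0 5 4 1]
After op 3 (in_shuffle): [5 3 4 2 1 0]
After op 4 (in_shuffle): [2 5 1 3 0 4]
After op 5 (in_shuffle): [3 2 0 5 4 1]

Answer: 3 2 0 5 4 1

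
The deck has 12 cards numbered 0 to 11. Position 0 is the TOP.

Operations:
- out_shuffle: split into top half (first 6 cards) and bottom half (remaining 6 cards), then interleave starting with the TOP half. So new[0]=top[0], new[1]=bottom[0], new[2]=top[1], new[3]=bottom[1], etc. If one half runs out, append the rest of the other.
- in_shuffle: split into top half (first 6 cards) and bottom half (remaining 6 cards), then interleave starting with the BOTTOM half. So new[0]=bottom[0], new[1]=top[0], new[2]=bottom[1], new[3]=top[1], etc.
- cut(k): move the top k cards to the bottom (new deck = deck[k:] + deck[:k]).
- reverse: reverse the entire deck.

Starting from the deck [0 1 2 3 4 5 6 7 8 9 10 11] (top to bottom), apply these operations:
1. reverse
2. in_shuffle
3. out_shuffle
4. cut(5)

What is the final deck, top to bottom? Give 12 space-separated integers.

Answer: 1 10 7 3 0 9 6 5 2 11 8 4

Derivation:
After op 1 (reverse): [11 10 9 8 7 6 5 4 3 2 1 0]
After op 2 (in_shuffle): [5 11 4 10 3 9 2 8 1 7 0 6]
After op 3 (out_shuffle): [5 2 11 8 4 1 10 7 3 0 9 6]
After op 4 (cut(5)): [1 10 7 3 0 9 6 5 2 11 8 4]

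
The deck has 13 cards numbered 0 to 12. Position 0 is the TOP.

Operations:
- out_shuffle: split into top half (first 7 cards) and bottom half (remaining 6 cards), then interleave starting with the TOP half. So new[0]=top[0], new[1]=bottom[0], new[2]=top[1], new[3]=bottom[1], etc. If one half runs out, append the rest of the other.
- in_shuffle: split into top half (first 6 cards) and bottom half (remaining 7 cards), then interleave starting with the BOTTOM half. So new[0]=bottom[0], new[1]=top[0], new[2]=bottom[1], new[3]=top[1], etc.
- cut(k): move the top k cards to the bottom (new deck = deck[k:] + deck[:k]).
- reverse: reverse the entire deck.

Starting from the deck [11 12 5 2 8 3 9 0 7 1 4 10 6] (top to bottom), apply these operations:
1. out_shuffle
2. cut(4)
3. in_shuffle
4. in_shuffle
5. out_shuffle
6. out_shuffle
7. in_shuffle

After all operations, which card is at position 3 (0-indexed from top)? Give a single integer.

After op 1 (out_shuffle): [11 0 12 7 5 1 2 4 8 10 3 6 9]
After op 2 (cut(4)): [5 1 2 4 8 10 3 6 9 11 0 12 7]
After op 3 (in_shuffle): [3 5 6 1 9 2 11 4 0 8 12 10 7]
After op 4 (in_shuffle): [11 3 4 5 0 6 8 1 12 9 10 2 7]
After op 5 (out_shuffle): [11 1 3 12 4 9 5 10 0 2 6 7 8]
After op 6 (out_shuffle): [11 10 1 0 3 2 12 6 4 7 9 8 5]
After op 7 (in_shuffle): [12 11 6 10 4 1 7 0 9 3 8 2 5]
Position 3: card 10.

Answer: 10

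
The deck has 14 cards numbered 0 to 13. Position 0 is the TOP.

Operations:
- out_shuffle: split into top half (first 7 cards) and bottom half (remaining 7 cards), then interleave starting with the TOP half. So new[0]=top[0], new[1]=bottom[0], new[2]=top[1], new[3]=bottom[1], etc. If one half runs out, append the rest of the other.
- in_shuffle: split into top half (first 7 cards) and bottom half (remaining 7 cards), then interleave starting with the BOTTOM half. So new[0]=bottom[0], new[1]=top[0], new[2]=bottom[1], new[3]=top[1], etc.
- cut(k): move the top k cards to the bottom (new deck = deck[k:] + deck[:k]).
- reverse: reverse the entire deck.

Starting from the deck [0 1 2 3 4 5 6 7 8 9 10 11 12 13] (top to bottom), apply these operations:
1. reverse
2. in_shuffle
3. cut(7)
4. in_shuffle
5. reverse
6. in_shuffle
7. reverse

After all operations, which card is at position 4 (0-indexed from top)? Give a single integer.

Answer: 8

Derivation:
After op 1 (reverse): [13 12 11 10 9 8 7 6 5 4 3 2 1 0]
After op 2 (in_shuffle): [6 13 5 12 4 11 3 10 2 9 1 8 0 7]
After op 3 (cut(7)): [10 2 9 1 8 0 7 6 13 5 12 4 11 3]
After op 4 (in_shuffle): [6 10 13 2 5 9 12 1 4 8 11 0 3 7]
After op 5 (reverse): [7 3 0 11 8 4 1 12 9 5 2 13 10 6]
After op 6 (in_shuffle): [12 7 9 3 5 0 2 11 13 8 10 4 6 1]
After op 7 (reverse): [1 6 4 10 8 13 11 2 0 5 3 9 7 12]
Position 4: card 8.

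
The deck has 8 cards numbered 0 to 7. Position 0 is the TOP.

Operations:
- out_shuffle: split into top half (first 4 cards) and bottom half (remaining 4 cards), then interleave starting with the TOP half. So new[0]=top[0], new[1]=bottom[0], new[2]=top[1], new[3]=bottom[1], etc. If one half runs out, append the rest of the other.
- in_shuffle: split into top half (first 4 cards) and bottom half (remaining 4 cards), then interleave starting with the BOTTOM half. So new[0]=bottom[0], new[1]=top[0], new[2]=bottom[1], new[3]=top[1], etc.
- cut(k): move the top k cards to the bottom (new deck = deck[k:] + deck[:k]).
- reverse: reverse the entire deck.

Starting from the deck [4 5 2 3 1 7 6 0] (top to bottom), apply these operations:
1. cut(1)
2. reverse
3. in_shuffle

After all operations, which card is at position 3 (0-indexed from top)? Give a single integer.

Answer: 0

Derivation:
After op 1 (cut(1)): [5 2 3 1 7 6 0 4]
After op 2 (reverse): [4 0 6 7 1 3 2 5]
After op 3 (in_shuffle): [1 4 3 0 2 6 5 7]
Position 3: card 0.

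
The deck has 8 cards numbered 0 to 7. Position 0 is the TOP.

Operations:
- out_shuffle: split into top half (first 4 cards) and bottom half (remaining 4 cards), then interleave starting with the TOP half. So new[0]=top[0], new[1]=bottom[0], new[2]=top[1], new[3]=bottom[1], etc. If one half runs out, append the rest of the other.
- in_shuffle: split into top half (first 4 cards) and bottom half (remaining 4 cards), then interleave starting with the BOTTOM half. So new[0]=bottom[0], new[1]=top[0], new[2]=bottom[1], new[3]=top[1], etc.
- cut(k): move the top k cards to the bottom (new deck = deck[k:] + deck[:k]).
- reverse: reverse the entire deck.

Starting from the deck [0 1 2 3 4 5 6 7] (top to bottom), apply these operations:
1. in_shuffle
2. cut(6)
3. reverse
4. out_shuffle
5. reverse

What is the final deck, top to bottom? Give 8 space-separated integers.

Answer: 7 5 3 1 4 6 0 2

Derivation:
After op 1 (in_shuffle): [4 0 5 1 6 2 7 3]
After op 2 (cut(6)): [7 3 4 0 5 1 6 2]
After op 3 (reverse): [2 6 1 5 0 4 3 7]
After op 4 (out_shuffle): [2 0 6 4 1 3 5 7]
After op 5 (reverse): [7 5 3 1 4 6 0 2]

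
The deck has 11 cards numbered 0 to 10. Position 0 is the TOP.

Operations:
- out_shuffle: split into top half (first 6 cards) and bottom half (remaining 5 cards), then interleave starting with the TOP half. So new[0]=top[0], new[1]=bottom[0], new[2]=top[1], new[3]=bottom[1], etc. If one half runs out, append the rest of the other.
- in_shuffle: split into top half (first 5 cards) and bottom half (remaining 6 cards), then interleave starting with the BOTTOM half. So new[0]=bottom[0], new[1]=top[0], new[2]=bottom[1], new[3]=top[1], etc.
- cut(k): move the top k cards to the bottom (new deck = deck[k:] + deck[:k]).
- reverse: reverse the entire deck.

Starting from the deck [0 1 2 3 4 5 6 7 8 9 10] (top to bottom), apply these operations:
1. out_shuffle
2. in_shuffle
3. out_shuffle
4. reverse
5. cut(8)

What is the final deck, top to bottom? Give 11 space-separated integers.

Answer: 0 4 8 1 5 9 2 6 10 3 7

Derivation:
After op 1 (out_shuffle): [0 6 1 7 2 8 3 9 4 10 5]
After op 2 (in_shuffle): [8 0 3 6 9 1 4 7 10 2 5]
After op 3 (out_shuffle): [8 4 0 7 3 10 6 2 9 5 1]
After op 4 (reverse): [1 5 9 2 6 10 3 7 0 4 8]
After op 5 (cut(8)): [0 4 8 1 5 9 2 6 10 3 7]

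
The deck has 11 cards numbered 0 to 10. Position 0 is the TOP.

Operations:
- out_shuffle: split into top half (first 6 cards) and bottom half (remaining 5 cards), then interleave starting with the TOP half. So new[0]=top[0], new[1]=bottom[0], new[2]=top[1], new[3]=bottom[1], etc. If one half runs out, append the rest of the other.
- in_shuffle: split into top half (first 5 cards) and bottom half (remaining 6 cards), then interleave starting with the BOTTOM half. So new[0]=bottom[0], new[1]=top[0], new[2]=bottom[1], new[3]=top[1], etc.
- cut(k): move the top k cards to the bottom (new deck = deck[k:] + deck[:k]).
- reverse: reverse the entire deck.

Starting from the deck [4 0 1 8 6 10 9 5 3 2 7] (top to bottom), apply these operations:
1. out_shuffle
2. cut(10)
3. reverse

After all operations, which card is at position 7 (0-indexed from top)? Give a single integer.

After op 1 (out_shuffle): [4 9 0 5 1 3 8 2 6 7 10]
After op 2 (cut(10)): [10 4 9 0 5 1 3 8 2 6 7]
After op 3 (reverse): [7 6 2 8 3 1 5 0 9 4 10]
Position 7: card 0.

Answer: 0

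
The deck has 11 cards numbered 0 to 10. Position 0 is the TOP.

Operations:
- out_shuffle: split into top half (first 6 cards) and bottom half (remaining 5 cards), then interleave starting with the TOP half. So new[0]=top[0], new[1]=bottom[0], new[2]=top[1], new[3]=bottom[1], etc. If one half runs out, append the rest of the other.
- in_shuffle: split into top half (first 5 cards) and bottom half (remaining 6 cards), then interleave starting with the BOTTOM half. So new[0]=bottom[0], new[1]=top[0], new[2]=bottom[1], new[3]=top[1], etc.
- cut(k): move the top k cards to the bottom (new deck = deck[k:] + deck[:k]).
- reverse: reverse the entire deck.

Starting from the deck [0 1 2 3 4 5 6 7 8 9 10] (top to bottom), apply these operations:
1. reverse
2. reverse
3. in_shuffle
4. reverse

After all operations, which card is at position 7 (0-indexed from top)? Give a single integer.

Answer: 1

Derivation:
After op 1 (reverse): [10 9 8 7 6 5 4 3 2 1 0]
After op 2 (reverse): [0 1 2 3 4 5 6 7 8 9 10]
After op 3 (in_shuffle): [5 0 6 1 7 2 8 3 9 4 10]
After op 4 (reverse): [10 4 9 3 8 2 7 1 6 0 5]
Position 7: card 1.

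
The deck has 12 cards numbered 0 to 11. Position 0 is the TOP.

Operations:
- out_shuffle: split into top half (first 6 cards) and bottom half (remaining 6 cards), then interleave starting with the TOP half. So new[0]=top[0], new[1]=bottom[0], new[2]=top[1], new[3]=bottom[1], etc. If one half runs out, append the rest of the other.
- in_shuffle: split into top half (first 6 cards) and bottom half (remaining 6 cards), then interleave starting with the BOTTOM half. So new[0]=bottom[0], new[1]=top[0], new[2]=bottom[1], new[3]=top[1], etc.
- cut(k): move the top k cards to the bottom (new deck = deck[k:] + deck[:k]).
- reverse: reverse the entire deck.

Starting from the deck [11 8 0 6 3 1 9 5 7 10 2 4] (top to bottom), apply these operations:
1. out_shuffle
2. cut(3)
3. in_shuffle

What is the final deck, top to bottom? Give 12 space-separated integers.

After op 1 (out_shuffle): [11 9 8 5 0 7 6 10 3 2 1 4]
After op 2 (cut(3)): [5 0 7 6 10 3 2 1 4 11 9 8]
After op 3 (in_shuffle): [2 5 1 0 4 7 11 6 9 10 8 3]

Answer: 2 5 1 0 4 7 11 6 9 10 8 3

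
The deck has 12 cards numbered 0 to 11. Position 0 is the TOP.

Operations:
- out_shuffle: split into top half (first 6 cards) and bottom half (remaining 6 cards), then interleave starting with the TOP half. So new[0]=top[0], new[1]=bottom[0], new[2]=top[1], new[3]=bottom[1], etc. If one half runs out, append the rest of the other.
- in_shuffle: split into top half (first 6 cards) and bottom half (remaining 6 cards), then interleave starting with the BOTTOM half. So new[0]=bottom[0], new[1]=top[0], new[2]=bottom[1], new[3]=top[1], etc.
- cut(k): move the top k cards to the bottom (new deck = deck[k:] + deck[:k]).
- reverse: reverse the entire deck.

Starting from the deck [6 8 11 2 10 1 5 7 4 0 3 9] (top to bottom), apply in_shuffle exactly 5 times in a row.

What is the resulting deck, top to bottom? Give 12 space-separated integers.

Answer: 3 4 5 10 11 6 9 0 7 1 2 8

Derivation:
After op 1 (in_shuffle): [5 6 7 8 4 11 0 2 3 10 9 1]
After op 2 (in_shuffle): [0 5 2 6 3 7 10 8 9 4 1 11]
After op 3 (in_shuffle): [10 0 8 5 9 2 4 6 1 3 11 7]
After op 4 (in_shuffle): [4 10 6 0 1 8 3 5 11 9 7 2]
After op 5 (in_shuffle): [3 4 5 10 11 6 9 0 7 1 2 8]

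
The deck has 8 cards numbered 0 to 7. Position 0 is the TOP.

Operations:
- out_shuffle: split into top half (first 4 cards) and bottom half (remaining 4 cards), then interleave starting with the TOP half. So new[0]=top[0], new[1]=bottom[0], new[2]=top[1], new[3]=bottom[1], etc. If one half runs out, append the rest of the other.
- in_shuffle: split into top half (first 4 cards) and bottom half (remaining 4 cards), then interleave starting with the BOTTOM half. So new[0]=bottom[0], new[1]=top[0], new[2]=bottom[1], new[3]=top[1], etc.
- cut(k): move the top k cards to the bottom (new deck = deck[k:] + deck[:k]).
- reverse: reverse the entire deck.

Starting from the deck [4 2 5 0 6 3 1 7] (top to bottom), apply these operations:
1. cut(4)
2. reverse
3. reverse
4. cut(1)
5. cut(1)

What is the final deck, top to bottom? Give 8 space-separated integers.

Answer: 1 7 4 2 5 0 6 3

Derivation:
After op 1 (cut(4)): [6 3 1 7 4 2 5 0]
After op 2 (reverse): [0 5 2 4 7 1 3 6]
After op 3 (reverse): [6 3 1 7 4 2 5 0]
After op 4 (cut(1)): [3 1 7 4 2 5 0 6]
After op 5 (cut(1)): [1 7 4 2 5 0 6 3]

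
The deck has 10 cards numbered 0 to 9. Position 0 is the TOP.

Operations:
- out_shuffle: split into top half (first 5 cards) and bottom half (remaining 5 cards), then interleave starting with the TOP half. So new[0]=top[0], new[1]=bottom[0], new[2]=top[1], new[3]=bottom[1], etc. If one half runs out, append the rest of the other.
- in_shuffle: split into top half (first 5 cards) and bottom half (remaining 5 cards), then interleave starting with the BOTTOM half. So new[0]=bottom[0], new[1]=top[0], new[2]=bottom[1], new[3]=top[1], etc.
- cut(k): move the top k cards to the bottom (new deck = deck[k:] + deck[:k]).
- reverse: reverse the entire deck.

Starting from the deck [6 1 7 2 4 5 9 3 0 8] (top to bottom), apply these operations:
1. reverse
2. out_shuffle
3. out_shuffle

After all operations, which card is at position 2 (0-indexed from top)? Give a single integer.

Answer: 4

Derivation:
After op 1 (reverse): [8 0 3 9 5 4 2 7 1 6]
After op 2 (out_shuffle): [8 4 0 2 3 7 9 1 5 6]
After op 3 (out_shuffle): [8 7 4 9 0 1 2 5 3 6]
Position 2: card 4.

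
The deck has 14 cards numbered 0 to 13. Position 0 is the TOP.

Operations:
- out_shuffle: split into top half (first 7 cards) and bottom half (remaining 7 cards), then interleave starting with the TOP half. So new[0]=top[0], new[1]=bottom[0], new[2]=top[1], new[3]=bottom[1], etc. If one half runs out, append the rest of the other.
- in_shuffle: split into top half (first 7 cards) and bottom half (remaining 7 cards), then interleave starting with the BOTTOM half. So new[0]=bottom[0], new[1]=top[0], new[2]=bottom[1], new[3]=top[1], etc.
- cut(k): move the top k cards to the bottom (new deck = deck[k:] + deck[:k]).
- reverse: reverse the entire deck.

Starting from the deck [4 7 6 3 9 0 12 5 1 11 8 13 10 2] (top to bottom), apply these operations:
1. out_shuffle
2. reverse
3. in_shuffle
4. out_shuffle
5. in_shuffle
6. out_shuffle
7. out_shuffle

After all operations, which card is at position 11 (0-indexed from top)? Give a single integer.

After op 1 (out_shuffle): [4 5 7 1 6 11 3 8 9 13 0 10 12 2]
After op 2 (reverse): [2 12 10 0 13 9 8 3 11 6 1 7 5 4]
After op 3 (in_shuffle): [3 2 11 12 6 10 1 0 7 13 5 9 4 8]
After op 4 (out_shuffle): [3 0 2 7 11 13 12 5 6 9 10 4 1 8]
After op 5 (in_shuffle): [5 3 6 0 9 2 10 7 4 11 1 13 8 12]
After op 6 (out_shuffle): [5 7 3 4 6 11 0 1 9 13 2 8 10 12]
After op 7 (out_shuffle): [5 1 7 9 3 13 4 2 6 8 11 10 0 12]
Position 11: card 10.

Answer: 10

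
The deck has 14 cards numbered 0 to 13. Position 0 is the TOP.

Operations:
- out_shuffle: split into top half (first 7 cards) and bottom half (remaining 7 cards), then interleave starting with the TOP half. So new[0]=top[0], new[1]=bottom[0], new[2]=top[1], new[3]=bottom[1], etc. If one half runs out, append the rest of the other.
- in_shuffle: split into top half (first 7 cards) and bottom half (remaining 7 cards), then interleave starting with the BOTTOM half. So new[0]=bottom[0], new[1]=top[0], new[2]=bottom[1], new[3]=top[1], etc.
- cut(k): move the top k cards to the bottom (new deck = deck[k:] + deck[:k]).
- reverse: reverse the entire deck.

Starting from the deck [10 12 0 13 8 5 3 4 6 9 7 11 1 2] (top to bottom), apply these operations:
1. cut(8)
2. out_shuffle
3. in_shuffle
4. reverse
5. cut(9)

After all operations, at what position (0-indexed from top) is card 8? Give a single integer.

After op 1 (cut(8)): [6 9 7 11 1 2 10 12 0 13 8 5 3 4]
After op 2 (out_shuffle): [6 12 9 0 7 13 11 8 1 5 2 3 10 4]
After op 3 (in_shuffle): [8 6 1 12 5 9 2 0 3 7 10 13 4 11]
After op 4 (reverse): [11 4 13 10 7 3 0 2 9 5 12 1 6 8]
After op 5 (cut(9)): [5 12 1 6 8 11 4 13 10 7 3 0 2 9]
Card 8 is at position 4.

Answer: 4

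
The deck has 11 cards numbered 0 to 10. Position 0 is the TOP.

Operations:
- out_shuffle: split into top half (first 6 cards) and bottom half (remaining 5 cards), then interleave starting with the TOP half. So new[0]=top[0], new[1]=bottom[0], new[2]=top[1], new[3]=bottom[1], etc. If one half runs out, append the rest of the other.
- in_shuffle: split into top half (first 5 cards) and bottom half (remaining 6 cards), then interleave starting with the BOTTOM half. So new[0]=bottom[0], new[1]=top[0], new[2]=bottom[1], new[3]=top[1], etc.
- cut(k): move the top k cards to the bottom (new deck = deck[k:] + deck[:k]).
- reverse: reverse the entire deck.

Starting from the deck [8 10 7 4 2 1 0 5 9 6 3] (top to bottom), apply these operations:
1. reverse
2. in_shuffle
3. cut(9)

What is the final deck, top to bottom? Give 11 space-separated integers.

Answer: 0 8 1 3 2 6 4 9 7 5 10

Derivation:
After op 1 (reverse): [3 6 9 5 0 1 2 4 7 10 8]
After op 2 (in_shuffle): [1 3 2 6 4 9 7 5 10 0 8]
After op 3 (cut(9)): [0 8 1 3 2 6 4 9 7 5 10]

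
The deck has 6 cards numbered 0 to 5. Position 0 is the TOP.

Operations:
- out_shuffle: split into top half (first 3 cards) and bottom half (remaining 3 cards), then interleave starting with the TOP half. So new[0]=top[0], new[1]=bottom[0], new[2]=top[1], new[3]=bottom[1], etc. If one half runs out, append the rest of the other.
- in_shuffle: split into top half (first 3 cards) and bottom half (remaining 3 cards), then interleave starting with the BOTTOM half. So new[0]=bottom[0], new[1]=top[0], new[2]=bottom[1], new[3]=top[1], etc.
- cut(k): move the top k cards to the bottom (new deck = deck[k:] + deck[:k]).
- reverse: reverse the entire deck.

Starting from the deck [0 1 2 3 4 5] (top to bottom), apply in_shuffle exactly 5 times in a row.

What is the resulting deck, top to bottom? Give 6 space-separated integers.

Answer: 1 3 5 0 2 4

Derivation:
After op 1 (in_shuffle): [3 0 4 1 5 2]
After op 2 (in_shuffle): [1 3 5 0 2 4]
After op 3 (in_shuffle): [0 1 2 3 4 5]
After op 4 (in_shuffle): [3 0 4 1 5 2]
After op 5 (in_shuffle): [1 3 5 0 2 4]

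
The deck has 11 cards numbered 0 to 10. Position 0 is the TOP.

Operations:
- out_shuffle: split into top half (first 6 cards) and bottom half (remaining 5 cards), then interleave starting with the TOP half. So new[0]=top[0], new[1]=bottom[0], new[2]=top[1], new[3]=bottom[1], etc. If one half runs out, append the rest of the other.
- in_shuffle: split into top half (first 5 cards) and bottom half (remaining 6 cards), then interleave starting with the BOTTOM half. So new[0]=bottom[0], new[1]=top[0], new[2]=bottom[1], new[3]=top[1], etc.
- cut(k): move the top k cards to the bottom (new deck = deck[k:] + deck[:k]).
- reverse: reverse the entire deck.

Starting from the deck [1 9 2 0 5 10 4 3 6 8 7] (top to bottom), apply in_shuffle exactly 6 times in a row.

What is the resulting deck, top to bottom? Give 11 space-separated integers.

Answer: 5 8 0 6 2 3 9 4 1 10 7

Derivation:
After op 1 (in_shuffle): [10 1 4 9 3 2 6 0 8 5 7]
After op 2 (in_shuffle): [2 10 6 1 0 4 8 9 5 3 7]
After op 3 (in_shuffle): [4 2 8 10 9 6 5 1 3 0 7]
After op 4 (in_shuffle): [6 4 5 2 1 8 3 10 0 9 7]
After op 5 (in_shuffle): [8 6 3 4 10 5 0 2 9 1 7]
After op 6 (in_shuffle): [5 8 0 6 2 3 9 4 1 10 7]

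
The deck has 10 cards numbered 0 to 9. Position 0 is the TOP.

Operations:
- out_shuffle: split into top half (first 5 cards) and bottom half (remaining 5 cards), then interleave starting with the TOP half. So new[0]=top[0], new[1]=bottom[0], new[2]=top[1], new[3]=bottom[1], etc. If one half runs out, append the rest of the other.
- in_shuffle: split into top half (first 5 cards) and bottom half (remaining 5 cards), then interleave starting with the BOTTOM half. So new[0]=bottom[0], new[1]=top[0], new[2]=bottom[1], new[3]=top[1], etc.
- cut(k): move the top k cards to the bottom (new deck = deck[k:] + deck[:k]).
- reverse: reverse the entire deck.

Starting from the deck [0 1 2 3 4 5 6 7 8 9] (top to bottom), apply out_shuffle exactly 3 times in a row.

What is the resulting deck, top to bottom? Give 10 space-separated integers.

Answer: 0 8 7 6 5 4 3 2 1 9

Derivation:
After op 1 (out_shuffle): [0 5 1 6 2 7 3 8 4 9]
After op 2 (out_shuffle): [0 7 5 3 1 8 6 4 2 9]
After op 3 (out_shuffle): [0 8 7 6 5 4 3 2 1 9]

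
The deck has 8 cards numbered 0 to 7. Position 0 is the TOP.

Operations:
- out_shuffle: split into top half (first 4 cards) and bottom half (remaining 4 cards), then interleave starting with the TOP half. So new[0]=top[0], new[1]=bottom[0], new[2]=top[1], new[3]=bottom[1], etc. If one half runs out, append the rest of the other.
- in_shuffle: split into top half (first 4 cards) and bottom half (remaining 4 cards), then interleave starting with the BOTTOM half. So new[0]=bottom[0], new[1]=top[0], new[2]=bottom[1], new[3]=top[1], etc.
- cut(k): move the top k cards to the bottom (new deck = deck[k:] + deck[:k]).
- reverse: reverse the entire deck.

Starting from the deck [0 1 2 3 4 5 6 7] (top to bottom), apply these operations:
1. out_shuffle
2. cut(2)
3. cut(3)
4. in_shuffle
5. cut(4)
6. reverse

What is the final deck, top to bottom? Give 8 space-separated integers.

After op 1 (out_shuffle): [0 4 1 5 2 6 3 7]
After op 2 (cut(2)): [1 5 2 6 3 7 0 4]
After op 3 (cut(3)): [6 3 7 0 4 1 5 2]
After op 4 (in_shuffle): [4 6 1 3 5 7 2 0]
After op 5 (cut(4)): [5 7 2 0 4 6 1 3]
After op 6 (reverse): [3 1 6 4 0 2 7 5]

Answer: 3 1 6 4 0 2 7 5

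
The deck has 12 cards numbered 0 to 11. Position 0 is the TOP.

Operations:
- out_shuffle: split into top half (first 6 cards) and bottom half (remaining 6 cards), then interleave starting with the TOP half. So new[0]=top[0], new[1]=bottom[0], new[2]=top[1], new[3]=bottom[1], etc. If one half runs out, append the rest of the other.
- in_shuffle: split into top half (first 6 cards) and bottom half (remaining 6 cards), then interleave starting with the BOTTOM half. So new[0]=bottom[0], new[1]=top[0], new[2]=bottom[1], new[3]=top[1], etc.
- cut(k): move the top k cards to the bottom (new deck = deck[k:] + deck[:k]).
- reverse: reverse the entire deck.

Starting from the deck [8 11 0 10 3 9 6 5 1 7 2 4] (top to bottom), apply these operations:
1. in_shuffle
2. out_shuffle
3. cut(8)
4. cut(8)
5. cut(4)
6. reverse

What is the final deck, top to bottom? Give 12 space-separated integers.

After op 1 (in_shuffle): [6 8 5 11 1 0 7 10 2 3 4 9]
After op 2 (out_shuffle): [6 7 8 10 5 2 11 3 1 4 0 9]
After op 3 (cut(8)): [1 4 0 9 6 7 8 10 5 2 11 3]
After op 4 (cut(8)): [5 2 11 3 1 4 0 9 6 7 8 10]
After op 5 (cut(4)): [1 4 0 9 6 7 8 10 5 2 11 3]
After op 6 (reverse): [3 11 2 5 10 8 7 6 9 0 4 1]

Answer: 3 11 2 5 10 8 7 6 9 0 4 1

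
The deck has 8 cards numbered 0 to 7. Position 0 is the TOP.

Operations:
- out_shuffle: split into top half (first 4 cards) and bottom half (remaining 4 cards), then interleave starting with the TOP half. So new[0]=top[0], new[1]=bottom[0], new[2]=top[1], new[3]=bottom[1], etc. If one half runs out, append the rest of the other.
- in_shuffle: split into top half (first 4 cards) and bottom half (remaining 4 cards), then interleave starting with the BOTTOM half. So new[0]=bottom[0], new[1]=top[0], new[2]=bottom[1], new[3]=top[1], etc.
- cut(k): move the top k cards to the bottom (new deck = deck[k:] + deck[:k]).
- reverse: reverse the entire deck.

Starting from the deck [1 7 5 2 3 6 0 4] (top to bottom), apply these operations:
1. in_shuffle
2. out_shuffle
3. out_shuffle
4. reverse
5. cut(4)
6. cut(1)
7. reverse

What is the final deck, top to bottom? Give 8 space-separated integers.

After op 1 (in_shuffle): [3 1 6 7 0 5 4 2]
After op 2 (out_shuffle): [3 0 1 5 6 4 7 2]
After op 3 (out_shuffle): [3 6 0 4 1 7 5 2]
After op 4 (reverse): [2 5 7 1 4 0 6 3]
After op 5 (cut(4)): [4 0 6 3 2 5 7 1]
After op 6 (cut(1)): [0 6 3 2 5 7 1 4]
After op 7 (reverse): [4 1 7 5 2 3 6 0]

Answer: 4 1 7 5 2 3 6 0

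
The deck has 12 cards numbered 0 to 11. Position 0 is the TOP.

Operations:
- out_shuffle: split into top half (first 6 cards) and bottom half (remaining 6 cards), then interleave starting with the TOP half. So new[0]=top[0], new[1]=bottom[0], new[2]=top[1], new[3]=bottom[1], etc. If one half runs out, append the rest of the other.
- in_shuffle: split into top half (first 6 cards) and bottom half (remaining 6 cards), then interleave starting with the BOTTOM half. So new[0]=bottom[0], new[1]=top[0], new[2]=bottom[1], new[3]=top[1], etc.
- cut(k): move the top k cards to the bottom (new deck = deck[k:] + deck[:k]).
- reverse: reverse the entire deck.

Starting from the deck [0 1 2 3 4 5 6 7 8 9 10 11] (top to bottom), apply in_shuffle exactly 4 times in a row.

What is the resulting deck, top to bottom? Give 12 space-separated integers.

After op 1 (in_shuffle): [6 0 7 1 8 2 9 3 10 4 11 5]
After op 2 (in_shuffle): [9 6 3 0 10 7 4 1 11 8 5 2]
After op 3 (in_shuffle): [4 9 1 6 11 3 8 0 5 10 2 7]
After op 4 (in_shuffle): [8 4 0 9 5 1 10 6 2 11 7 3]

Answer: 8 4 0 9 5 1 10 6 2 11 7 3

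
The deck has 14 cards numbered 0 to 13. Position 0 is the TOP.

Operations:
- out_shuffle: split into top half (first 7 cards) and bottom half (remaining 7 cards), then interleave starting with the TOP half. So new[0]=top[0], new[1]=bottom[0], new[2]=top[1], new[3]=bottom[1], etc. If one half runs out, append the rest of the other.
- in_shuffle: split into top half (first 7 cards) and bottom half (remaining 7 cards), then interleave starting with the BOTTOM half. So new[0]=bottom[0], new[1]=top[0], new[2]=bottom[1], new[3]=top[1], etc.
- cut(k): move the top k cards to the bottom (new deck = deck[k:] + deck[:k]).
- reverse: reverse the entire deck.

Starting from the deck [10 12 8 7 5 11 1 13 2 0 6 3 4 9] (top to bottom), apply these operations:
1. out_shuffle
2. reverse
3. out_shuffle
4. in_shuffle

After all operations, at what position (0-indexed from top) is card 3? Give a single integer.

After op 1 (out_shuffle): [10 13 12 2 8 0 7 6 5 3 11 4 1 9]
After op 2 (reverse): [9 1 4 11 3 5 6 7 0 8 2 12 13 10]
After op 3 (out_shuffle): [9 7 1 0 4 8 11 2 3 12 5 13 6 10]
After op 4 (in_shuffle): [2 9 3 7 12 1 5 0 13 4 6 8 10 11]
Card 3 is at position 2.

Answer: 2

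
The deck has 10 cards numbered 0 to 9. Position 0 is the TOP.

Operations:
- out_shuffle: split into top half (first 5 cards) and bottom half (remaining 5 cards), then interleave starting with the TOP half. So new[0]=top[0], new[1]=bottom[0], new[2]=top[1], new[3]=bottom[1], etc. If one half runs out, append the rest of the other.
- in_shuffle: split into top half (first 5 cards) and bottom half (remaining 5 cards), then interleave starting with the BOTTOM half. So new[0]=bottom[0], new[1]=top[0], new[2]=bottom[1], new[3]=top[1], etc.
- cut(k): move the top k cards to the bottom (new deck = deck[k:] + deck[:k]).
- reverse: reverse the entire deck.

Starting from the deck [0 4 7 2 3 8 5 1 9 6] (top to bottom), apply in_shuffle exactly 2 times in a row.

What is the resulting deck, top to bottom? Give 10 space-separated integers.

After op 1 (in_shuffle): [8 0 5 4 1 7 9 2 6 3]
After op 2 (in_shuffle): [7 8 9 0 2 5 6 4 3 1]

Answer: 7 8 9 0 2 5 6 4 3 1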